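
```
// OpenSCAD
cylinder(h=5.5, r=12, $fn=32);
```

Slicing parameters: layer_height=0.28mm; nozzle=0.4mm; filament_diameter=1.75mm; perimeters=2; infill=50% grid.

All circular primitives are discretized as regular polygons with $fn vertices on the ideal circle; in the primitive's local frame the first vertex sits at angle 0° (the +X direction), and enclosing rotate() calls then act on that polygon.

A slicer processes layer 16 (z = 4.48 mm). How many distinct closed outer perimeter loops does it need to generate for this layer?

1

At z = 4.48 mm: the r=12 cylinder gives a regular 32-gon of circumradius 12 (constant along its height). The result has 1 disconnected region.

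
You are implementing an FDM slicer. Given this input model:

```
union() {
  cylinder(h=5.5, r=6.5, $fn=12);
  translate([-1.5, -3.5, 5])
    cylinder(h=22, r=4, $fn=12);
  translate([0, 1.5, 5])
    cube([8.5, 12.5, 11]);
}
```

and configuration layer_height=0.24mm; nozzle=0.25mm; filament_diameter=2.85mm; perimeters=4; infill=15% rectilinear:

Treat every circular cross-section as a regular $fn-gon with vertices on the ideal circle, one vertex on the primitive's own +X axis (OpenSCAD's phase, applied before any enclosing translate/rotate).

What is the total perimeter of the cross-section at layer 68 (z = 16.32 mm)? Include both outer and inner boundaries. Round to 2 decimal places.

At z = 16.32 mm: the cylinder is absent (z outside [0, 5.5]); the r=4 cylinder at (-1.5, -3.5) contributes a regular 12-gon of circumradius 4 (perimeter = 2·12·4.000·sin(180°/12) = 24.85 mm); the cube at (0, 1.5) is absent (z outside [5, 16]); Merging all regions: only the r=4 cylinder at (-1.5, -3.5) is present, so the union is just that shape — boundary = 24.85 mm. Overall, the cross-section is a single solid region. Total boundary length (outer) = 24.85 mm.

24.85 mm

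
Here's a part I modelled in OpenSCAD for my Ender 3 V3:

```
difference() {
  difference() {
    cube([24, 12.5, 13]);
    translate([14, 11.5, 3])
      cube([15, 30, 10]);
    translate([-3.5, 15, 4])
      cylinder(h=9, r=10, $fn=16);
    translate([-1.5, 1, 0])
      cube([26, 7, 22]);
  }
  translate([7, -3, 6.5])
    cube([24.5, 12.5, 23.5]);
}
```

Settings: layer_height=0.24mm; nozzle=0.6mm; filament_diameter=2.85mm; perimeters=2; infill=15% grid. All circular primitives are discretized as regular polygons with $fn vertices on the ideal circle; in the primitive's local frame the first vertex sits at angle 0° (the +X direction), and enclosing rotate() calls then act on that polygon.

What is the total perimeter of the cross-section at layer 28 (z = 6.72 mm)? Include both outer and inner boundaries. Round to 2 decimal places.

At z = 6.72 mm: the cube (footprint 24×12.5) is included at this height (perimeter 73.00 mm); the cube at (14, 11.5) (footprint 15×30) is included at this height (perimeter 90.00 mm); the r=10 cylinder at (-3.5, 15) gives a regular 16-gon of circumradius 10 (constant along its height) (perimeter = 2·16·10.000·sin(180°/16) = 62.43 mm); the cube at (-1.5, 1) (footprint 26×7) is included at this height (perimeter 66.00 mm); After the difference (first − rest): starting from the 24×12.5 cube, the 15×30 cube at (14, 11.5) partially overlaps it — only the 10.00 mm² overlap (of its 450.00 mm²) is removed, clipping the outline; the r=10 cylinder at (-3.5, 15) partially overlaps it — only the 27.13 mm² overlap (of its 306.15 mm²) is removed, clipping the outline; the 26×7 cube at (-1.5, 1) partially overlaps it — only the 163.51 mm² overlap (of its 182.00 mm²) is removed, clipping the outline — boundary = 98.05 mm; the cube at (7, -3) is present — its section is the full 24.5×12.5 rectangle (perimeter 74.00 mm); Subtracting the remaining from the first: starting from that combined region, the 24.5×12.5 cube at (7, -3) partially overlaps it — only the 42.50 mm² overlap (of its 306.25 mm²) is removed, clipping the outline — boundary = 64.05 mm. Overall, the cross-section has 2 separate islands. Total boundary length (outer) = 64.05 mm.

64.05 mm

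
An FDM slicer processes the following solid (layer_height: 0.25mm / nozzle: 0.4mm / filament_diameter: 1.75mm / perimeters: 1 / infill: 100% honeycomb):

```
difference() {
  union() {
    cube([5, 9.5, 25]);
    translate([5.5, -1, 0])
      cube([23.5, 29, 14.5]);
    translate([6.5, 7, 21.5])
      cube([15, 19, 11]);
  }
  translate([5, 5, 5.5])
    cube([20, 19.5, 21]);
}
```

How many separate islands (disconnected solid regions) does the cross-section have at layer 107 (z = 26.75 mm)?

At z = 26.75 mm: the cube does not reach this height (z outside [0, 25]); the cube at (5.5, -1) is absent (z outside [0, 14.5]); the cube at (6.5, 7) (footprint 15×19) is included at this height; Combining (union): only the 15×19 cube at (6.5, 7) is present, so the union is just that shape — 1 connected region; the cube at (5, 5) is not intersected at this z (z outside [5.5, 26.5]); After the difference (first − rest): none of the subtracted shapes is present at this height, so the result so far is unchanged — 1 connected region. Overall, the cross-section is a single solid region. Island count = 1.

1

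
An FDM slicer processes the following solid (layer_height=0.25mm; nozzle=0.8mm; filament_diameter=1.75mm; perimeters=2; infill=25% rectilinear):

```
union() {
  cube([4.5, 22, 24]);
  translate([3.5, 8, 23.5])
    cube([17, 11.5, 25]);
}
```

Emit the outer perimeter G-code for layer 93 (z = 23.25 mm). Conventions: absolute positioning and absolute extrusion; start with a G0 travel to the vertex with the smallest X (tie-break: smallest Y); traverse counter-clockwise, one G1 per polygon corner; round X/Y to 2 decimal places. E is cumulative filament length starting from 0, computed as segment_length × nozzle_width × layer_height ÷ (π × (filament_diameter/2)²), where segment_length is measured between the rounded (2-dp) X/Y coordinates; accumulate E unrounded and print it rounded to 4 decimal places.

At z = 23.25 mm: the 4.5×22 cube contributes its full rectangle; the cube at (3.5, 8) is not intersected at this z (z outside [23.5, 48.5]); Merging all regions: only the 4.5×22 cube is present, so the union is just that shape — 1 connected region. The outline is a single polygon with 4 vertices. Extrusion per mm of travel: 0.8 × 0.25 / (π × 0.875²) = 0.083150. Accumulating E over each segment gives final E = 4.4070.

G0 X0.00 Y0.00 Z23.25
G1 X4.50 Y0.00 E0.3742
G1 X4.50 Y22.00 E2.2035
G1 X0.00 Y22.00 E2.5777
G1 X0.00 Y0.00 E4.4070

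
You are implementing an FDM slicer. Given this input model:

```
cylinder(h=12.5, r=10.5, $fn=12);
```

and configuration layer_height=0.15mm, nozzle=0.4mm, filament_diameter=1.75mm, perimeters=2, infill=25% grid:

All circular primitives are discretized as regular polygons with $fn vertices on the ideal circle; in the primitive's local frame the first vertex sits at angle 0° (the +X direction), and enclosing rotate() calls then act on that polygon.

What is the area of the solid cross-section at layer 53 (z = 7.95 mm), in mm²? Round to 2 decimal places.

At z = 7.95 mm: the cylinder: section is a regular 12-gon, circumradius r=10.5 (area = (12/2)·10.500²·sin(360°/12) = 330.75 mm²). Overall, the cross-section is a single solid region. Net area = 330.75 mm².

330.75 mm²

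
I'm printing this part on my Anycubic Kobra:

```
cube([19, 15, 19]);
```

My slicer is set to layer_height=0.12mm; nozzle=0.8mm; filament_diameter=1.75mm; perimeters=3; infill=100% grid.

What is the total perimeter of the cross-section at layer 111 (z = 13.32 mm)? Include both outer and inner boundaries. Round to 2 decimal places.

At z = 13.32 mm: the cube is present — its section is the full 19×15 rectangle (perimeter 68.00 mm). Overall, the cross-section is a single solid region. Total boundary length (outer) = 68.00 mm.

68.00 mm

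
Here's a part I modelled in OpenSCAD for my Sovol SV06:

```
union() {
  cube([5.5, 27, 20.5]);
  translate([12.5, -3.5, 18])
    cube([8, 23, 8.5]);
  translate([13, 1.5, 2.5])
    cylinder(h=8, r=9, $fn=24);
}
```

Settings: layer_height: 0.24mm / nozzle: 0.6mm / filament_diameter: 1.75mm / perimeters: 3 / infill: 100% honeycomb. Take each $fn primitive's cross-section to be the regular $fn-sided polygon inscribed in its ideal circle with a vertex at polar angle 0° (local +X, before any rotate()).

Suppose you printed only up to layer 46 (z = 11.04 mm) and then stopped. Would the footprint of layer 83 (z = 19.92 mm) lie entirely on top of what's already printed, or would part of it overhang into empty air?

part overhangs

Compare the two slices. At z = 11.04: the 5.5×27 cube contributes its full rectangle (area 148.50 mm²); the cube at (12.5, -3.5) does not reach this height (z outside [18, 26.5]); the cylinder at (13, 1.5) does not reach this height (z outside [2.5, 10.5]); Taking the union: only the 5.5×27 cube is present, so the union is just that shape — area = 148.50 mm². At z = 19.92: the cube (footprint 5.5×27) is included at this height (area 148.50 mm²); the 8×23 cube at (12.5, -3.5) contributes its full rectangle (area 184.00 mm²); the cylinder at (13, 1.5) is absent (z outside [2.5, 10.5]); Taking the union: the 2 present regions are separate (no shared area or edge), so areas and boundary lengths simply add and each stays a separate island — area = 332.50 mm². Checking containment: at z = 19.92 the cross-section extends beyond the z = 11.04 cross-section by about 184.00 mm².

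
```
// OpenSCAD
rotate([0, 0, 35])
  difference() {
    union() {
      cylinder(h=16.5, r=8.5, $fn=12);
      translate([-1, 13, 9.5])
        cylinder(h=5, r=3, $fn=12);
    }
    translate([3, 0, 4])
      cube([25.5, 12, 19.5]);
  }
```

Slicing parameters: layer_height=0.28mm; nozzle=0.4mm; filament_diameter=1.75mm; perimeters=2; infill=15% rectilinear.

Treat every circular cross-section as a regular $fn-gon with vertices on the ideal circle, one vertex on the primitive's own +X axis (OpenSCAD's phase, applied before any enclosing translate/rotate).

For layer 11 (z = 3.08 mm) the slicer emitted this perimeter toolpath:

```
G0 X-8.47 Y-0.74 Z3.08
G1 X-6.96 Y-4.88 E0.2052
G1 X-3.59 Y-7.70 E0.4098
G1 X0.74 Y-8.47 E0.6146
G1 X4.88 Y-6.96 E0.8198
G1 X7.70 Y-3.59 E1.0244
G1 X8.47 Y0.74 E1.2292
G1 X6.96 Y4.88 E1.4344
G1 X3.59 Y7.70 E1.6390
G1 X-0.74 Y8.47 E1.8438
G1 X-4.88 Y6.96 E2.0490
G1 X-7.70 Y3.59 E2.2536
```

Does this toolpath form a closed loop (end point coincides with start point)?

no

Start point (G0): (-8.47, -0.74). End point (last G1): the path does not return to the start — open.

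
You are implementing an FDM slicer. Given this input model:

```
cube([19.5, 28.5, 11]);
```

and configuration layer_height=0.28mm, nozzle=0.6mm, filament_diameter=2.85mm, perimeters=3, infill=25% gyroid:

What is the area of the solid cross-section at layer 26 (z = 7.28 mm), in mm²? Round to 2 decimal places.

At z = 7.28 mm: the cube is present — its section is the full 19.5×28.5 rectangle (area 555.75 mm²). Overall, the cross-section is a single solid region. Net area = 555.75 mm².

555.75 mm²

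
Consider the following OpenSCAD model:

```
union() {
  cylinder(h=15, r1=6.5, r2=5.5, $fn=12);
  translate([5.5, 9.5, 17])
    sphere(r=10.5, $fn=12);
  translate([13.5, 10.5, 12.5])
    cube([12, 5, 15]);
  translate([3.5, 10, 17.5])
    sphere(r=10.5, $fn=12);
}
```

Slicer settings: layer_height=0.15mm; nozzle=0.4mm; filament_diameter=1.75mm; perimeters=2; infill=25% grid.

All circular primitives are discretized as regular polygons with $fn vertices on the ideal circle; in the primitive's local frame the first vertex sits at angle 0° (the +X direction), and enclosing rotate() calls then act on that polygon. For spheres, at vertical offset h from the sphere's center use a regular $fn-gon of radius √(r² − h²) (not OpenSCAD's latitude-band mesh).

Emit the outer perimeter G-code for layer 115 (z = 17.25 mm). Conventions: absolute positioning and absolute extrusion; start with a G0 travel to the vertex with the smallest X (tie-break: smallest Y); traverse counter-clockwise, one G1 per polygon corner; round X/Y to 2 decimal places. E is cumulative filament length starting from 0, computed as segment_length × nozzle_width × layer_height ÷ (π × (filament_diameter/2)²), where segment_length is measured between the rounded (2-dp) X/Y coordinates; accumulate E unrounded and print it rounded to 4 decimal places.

At z = 17.25 mm: the cone is absent (z outside [0, 15]); the r=10.5 sphere at (5.5, 9.5) contributes a regular 12-gon of circumradius √(10.5²−0.25²) = 10.497; the cube at (13.5, 10.5) is present — its section is the full 12×5 rectangle; the r=10.5 sphere at (3.5, 10) contributes a regular 12-gon of circumradius √(10.5²−0.25²) = 10.497; Combining (union): the regions partially overlap (shared area 296.23 mm²), so overlapping operands fuse into one piece — 1 connected region. The outline is a single polygon with 19 vertices. Extrusion per mm of travel: 0.4 × 0.15 / (π × 0.875²) = 0.024945. Accumulating E over each segment gives final E = 2.2531.

G0 X-7.00 Y10.00 Z17.25
G1 X-5.59 Y4.75 E0.1356
G1 X-1.75 Y0.91 E0.2711
G1 X3.50 Y-0.50 E0.4067
G1 X3.57 Y-0.48 E0.4085
G1 X5.50 Y-1.00 E0.4583
G1 X10.75 Y0.41 E0.5940
G1 X14.59 Y4.25 E0.7294
G1 X16.00 Y9.50 E0.8650
G1 X15.73 Y10.50 E0.8909
G1 X25.50 Y10.50 E1.1346
G1 X25.50 Y15.50 E1.2593
G1 X13.84 Y15.50 E1.5502
G1 X10.75 Y18.59 E1.6592
G1 X5.50 Y20.00 E1.7948
G1 X5.43 Y19.98 E1.7966
G1 X3.50 Y20.50 E1.8464
G1 X-1.75 Y19.09 E1.9820
G1 X-5.59 Y15.25 E2.1175
G1 X-7.00 Y10.00 E2.2531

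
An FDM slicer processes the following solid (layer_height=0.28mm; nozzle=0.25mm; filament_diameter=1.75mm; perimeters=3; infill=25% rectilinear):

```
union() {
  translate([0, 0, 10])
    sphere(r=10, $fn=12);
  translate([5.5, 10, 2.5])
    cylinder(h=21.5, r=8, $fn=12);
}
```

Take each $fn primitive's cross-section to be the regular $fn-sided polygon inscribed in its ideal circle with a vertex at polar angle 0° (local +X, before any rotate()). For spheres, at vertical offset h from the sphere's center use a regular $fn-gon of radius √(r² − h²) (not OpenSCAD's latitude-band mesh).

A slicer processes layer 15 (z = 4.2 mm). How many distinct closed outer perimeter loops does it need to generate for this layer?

At z = 4.2 mm: the sphere: section is a regular 12-gon, circumradius = √(r²−h²) = √(10²−5.8²) = 8.146; the r=8 cylinder at (5.5, 10) contributes a regular 12-gon of circumradius 8; Taking the union: the regions partially overlap (shared area 32.78 mm²), so overlapping operands fuse into one piece — 1 connected region. The result has 1 disconnected region.

1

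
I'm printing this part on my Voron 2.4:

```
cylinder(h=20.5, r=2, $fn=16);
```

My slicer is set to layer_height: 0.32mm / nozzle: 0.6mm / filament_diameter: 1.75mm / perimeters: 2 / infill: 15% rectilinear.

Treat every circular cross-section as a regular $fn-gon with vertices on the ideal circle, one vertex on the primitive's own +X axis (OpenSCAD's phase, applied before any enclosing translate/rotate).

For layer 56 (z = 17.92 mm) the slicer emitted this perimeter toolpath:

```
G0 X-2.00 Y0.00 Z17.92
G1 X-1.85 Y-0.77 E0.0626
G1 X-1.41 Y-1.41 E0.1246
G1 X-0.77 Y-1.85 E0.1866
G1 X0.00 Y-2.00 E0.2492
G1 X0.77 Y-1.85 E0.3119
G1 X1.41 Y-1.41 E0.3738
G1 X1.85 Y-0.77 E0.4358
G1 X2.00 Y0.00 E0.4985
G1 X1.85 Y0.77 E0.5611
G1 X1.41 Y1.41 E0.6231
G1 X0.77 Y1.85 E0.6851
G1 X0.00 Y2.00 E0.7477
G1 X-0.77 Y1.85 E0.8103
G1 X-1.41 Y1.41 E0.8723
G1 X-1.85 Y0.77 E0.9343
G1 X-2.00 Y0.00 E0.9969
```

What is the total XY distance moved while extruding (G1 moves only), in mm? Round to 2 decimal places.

Sum the Euclidean lengths of each G1 segment: total = 12.49 mm.

12.49 mm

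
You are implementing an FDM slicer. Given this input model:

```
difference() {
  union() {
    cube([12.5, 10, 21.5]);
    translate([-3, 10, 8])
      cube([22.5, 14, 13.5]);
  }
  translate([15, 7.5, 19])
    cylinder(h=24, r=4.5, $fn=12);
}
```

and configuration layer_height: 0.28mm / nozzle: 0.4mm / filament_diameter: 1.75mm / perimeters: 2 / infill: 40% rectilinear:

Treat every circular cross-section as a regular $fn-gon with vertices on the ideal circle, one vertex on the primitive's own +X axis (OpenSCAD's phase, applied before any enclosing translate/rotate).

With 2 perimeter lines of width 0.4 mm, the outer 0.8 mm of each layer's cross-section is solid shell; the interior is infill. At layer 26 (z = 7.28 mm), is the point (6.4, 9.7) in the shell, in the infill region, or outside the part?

At z = 7.28 mm: the cube (footprint 12.5×10) is included at this height; the cube at (-3, 10) is absent (z outside [8, 21.5]); Taking the union: only the 12.5×10 cube is present, so the union is just that shape — 1 connected region; the cylinder at (15, 7.5) is not intersected at this z (z outside [19, 43]); Taking the first minus the rest: none of the subtracted shapes is present at this height, so the result so far is unchanged — 1 connected region. Overall, the cross-section is a single solid region. The nearest boundary edge runs (12.50, 10.00)→(0.00, 10.00); distance from the point to it = 0.30 mm. The point is inside the cross-section, 0.30 mm from the nearest boundary — within the 0.8 mm shell band (2 × 0.4).

shell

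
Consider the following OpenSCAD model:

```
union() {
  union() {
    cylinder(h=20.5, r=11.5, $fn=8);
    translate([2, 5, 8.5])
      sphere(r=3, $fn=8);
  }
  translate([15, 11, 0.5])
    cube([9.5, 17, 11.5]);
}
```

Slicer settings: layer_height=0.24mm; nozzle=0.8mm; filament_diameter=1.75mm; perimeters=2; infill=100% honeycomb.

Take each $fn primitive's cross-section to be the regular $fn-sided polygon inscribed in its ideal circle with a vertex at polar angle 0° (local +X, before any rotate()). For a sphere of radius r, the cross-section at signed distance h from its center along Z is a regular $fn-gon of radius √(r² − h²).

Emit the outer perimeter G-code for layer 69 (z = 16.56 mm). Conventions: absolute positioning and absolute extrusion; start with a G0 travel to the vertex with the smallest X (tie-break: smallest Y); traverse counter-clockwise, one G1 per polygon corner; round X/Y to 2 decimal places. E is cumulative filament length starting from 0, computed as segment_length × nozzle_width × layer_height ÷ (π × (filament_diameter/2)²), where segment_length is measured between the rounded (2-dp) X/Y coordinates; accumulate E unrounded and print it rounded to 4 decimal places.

G0 X-11.50 Y0.00 Z16.56
G1 X-8.13 Y-8.13 E0.7025
G1 X0.00 Y-11.50 E1.4050
G1 X8.13 Y-8.13 E2.1075
G1 X11.50 Y0.00 E2.8101
G1 X8.13 Y8.13 E3.5126
G1 X0.00 Y11.50 E4.2151
G1 X-8.13 Y8.13 E4.9176
G1 X-11.50 Y0.00 E5.6201

At z = 16.56 mm: the r=11.5 cylinder contributes a regular 8-gon of circumradius 11.5; the sphere at (2, 5) is not intersected at this z (|z−center|=8.060 > r=3); Merging all regions: only the r=11.5 cylinder is present, so the union is just that shape — 1 connected region; the cube at (15, 11) does not reach this height (z outside [0.5, 12]); Taking the union: only that combined region is present, so the union is just that shape — 1 connected region. The outline is a single polygon with 8 vertices. Extrusion per mm of travel: 0.8 × 0.24 / (π × 0.875²) = 0.079824. Accumulating E over each segment gives final E = 5.6201.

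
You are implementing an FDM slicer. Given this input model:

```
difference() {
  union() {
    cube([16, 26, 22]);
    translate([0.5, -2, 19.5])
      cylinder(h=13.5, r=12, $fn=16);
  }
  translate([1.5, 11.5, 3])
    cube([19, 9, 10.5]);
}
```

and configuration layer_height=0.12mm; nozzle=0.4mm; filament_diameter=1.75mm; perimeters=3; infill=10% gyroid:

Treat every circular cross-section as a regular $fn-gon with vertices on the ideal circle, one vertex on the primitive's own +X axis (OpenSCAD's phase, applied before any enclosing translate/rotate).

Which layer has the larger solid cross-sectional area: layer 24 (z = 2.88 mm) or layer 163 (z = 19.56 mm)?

layer 163 (z = 19.56 mm)

Layer 24 (z = 2.88): the cube is present — its section is the full 16×26 rectangle (area 416.00 mm²); the cylinder at (0.5, -2) is absent (z outside [19.5, 33]); Taking the union: only the 16×26 cube is present, so the union is just that shape — area = 416.00 mm²; the cube at (1.5, 11.5) is absent (z outside [3, 13.5]); After the difference (first − rest): none of the subtracted shapes is present at this height, so that combined region is unchanged — area = 416.00 mm². So its area = 416.00 mm². Layer 163 (z = 19.56): the cube is present — its section is the full 16×26 rectangle (area 416.00 mm²); the cylinder at (0.5, -2): section is a regular 16-gon, circumradius r=12 (area = (16/2)·12.000²·sin(360°/16) = 440.85 mm²); Combining (union): the regions partially overlap — summed areas 856.85 mm² minus the doubly-counted overlap 91.59 mm² gives 765.27 mm² — area = 765.27 mm²; the cube at (1.5, 11.5) is not intersected at this z (z outside [3, 13.5]); Subtracting the remaining from the first: none of the subtracted shapes is present at this height, so that combined region is unchanged — area = 765.27 mm². So its area = 765.27 mm². Layer 163 is larger (765.27 vs 416.00 mm²).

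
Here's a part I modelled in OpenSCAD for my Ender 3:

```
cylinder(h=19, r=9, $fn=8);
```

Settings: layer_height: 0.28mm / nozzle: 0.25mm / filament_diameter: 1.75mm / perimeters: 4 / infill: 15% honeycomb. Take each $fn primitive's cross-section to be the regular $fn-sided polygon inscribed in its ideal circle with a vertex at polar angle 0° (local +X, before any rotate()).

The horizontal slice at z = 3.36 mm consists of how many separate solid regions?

At z = 3.36 mm: the r=9 cylinder gives a regular 8-gon of circumradius 9 (constant along its height). The result has 1 disconnected region.

1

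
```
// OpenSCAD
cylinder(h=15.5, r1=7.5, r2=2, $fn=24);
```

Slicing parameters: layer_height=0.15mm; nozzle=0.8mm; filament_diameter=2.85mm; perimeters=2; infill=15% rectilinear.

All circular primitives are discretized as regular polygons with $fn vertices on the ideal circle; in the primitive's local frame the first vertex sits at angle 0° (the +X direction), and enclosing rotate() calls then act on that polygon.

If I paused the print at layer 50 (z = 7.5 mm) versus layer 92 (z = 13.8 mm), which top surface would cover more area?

layer 50 (z = 7.5 mm)

Layer 50 (z = 7.5): the cone (r1=7.5→r2=2) has section circumradius 4.839 here — a regular 24-gon (area = (24/2)·4.839²·sin(360°/24) = 72.72 mm²). So its area = 72.72 mm². Layer 92 (z = 13.8): the cone (r1=7.5→r2=2) has section circumradius 2.603 here — a regular 24-gon (area = (24/2)·2.603²·sin(360°/24) = 21.05 mm²). So its area = 21.05 mm². Layer 50 is larger (72.72 vs 21.05 mm²).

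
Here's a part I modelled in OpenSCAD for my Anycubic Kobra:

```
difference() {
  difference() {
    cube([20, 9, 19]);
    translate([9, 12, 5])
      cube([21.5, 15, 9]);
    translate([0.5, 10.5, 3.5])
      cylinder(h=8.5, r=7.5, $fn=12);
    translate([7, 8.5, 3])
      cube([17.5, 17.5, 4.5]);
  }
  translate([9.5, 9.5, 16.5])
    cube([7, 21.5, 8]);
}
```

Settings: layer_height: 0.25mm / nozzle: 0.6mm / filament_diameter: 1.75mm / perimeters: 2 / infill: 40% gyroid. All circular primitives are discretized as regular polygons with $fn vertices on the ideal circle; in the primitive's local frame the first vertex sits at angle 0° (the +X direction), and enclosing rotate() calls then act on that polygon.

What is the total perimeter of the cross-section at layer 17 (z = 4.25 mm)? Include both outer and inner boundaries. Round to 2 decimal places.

54.26 mm

At z = 4.25 mm: the 20×9 cube contributes its full rectangle (perimeter 58.00 mm); the cube at (9, 12) is not intersected at this z (z outside [5, 14]); the r=7.5 cylinder at (0.5, 10.5) contributes a regular 12-gon of circumradius 7.5 (perimeter = 2·12·7.500·sin(180°/12) = 46.59 mm); the 17.5×17.5 cube at (7, 8.5) contributes its full rectangle (perimeter 70.00 mm); Taking the first minus the rest: starting from the 20×9 cube, the r=7.5 cylinder at (0.5, 10.5) partially overlaps it — only the 34.21 mm² overlap (of its 168.75 mm²) is removed, clipping the outline; the 17.5×17.5 cube at (7, 8.5) partially overlaps it — only the 6.23 mm² overlap (of its 306.25 mm²) is removed, clipping the outline — boundary = 54.26 mm; the cube at (9.5, 9.5) is not intersected at this z (z outside [16.5, 24.5]); Taking the first minus the rest: none of the subtracted shapes is present at this height, so that combined region is unchanged — boundary = 54.26 mm. Overall, the cross-section is a single solid region. Total boundary length (outer) = 54.26 mm.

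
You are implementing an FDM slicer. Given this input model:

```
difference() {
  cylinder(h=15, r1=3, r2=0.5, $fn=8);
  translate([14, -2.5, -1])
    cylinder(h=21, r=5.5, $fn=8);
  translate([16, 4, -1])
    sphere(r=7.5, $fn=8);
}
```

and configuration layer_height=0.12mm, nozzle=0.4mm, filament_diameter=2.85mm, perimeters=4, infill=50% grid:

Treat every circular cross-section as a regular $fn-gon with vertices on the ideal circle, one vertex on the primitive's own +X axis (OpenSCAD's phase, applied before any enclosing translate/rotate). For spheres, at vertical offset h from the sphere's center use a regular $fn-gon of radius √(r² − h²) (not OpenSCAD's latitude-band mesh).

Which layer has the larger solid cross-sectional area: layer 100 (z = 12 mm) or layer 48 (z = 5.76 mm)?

Layer 100 (z = 12): the cone: at t=0.800 of its height the radius interpolates to r₁+(r₂−r₁)t = 1.000, giving a regular 8-gon of that circumradius (area = (8/2)·1.000²·sin(360°/8) = 2.83 mm²); the cylinder at (14, -2.5): section is a regular 8-gon, circumradius r=5.5 (area = (8/2)·5.500²·sin(360°/8) = 85.56 mm²); the sphere at (16, 4) is not intersected at this z (|z−center|=13.000 > r=7.5); Taking the first minus the rest: starting from the cone (2.83 mm²), the r=5.5 cylinder at (14, -2.5) misses the remaining region (no effect) — area = 2.83 mm². So its area = 2.83 mm². Layer 48 (z = 5.76): the cone: at t=0.384 of its height the radius interpolates to r₁+(r₂−r₁)t = 2.040, giving a regular 8-gon of that circumradius (area = (8/2)·2.040²·sin(360°/8) = 11.77 mm²); the r=5.5 cylinder at (14, -2.5) gives a regular 8-gon of circumradius 5.5 (constant along its height) (area = (8/2)·5.500²·sin(360°/8) = 85.56 mm²); the r=7.5 sphere at (16, 4) contributes a regular 8-gon of circumradius √(7.5²−6.76²) = 3.248 (area = (8/2)·3.248²·sin(360°/8) = 29.85 mm²); Taking the first minus the rest: starting from the cone (11.77 mm²), the r=5.5 cylinder at (14, -2.5) misses the remaining region (no effect); the r=7.5 sphere at (16, 4) misses the remaining region (no effect) — area = 11.77 mm². So its area = 11.77 mm². Layer 48 is larger (11.77 vs 2.83 mm²).

layer 48 (z = 5.76 mm)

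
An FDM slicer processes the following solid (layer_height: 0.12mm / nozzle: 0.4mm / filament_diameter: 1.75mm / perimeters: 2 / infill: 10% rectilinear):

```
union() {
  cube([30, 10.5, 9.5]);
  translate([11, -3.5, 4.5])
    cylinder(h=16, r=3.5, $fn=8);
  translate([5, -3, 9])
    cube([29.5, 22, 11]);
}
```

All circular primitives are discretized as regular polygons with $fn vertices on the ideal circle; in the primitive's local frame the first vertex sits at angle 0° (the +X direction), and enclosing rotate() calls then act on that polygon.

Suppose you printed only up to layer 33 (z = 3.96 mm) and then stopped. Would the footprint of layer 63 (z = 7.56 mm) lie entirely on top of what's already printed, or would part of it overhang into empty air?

Compare the two slices. At z = 3.96: the cube is present — its section is the full 30×10.5 rectangle (area 315.00 mm²); the cylinder at (11, -3.5) does not reach this height (z outside [4.5, 20.5]); the cube at (5, -3) does not reach this height (z outside [9, 20]); Merging all regions: only the 30×10.5 cube is present, so the union is just that shape — area = 315.00 mm². At z = 7.56: the cube is present — its section is the full 30×10.5 rectangle (area 315.00 mm²); the r=3.5 cylinder at (11, -3.5) contributes a regular 8-gon of circumradius 3.5 (area = (8/2)·3.500²·sin(360°/8) = 34.65 mm²); the cube at (5, -3) is not intersected at this z (z outside [9, 20]); Taking the union: the 2 present regions are separate (no shared area or edge), so areas and boundary lengths simply add and each stays a separate island — area = 349.65 mm². Checking containment: at z = 7.56 the cross-section extends beyond the z = 3.96 cross-section by about 34.65 mm².

part overhangs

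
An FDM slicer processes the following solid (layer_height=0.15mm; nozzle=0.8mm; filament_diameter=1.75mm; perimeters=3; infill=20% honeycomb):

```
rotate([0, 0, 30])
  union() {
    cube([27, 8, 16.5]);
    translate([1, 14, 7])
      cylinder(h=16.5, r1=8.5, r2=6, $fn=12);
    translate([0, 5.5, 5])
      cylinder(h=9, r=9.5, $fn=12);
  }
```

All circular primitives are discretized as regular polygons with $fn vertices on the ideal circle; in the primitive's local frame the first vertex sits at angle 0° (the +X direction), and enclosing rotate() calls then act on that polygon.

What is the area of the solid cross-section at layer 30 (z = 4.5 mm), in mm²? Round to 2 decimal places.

216.00 mm²

At z = 4.5 mm: the cube is present — its section is the full 27×8 rectangle (area 216.00 mm²); the cone at (1, 14) is not intersected at this z (z outside [7, 23.5]); the cylinder at (0, 5.5) does not reach this height (z outside [5, 14]); Merging all regions: only the 27×8 cube is present, so the union is just that shape — area = 216.00 mm²; (rotated 30° about Z; rotation is an isometry so areas/perimeters/island counts are preserved). Overall, the cross-section is a single solid region. Net area = 216.00 mm².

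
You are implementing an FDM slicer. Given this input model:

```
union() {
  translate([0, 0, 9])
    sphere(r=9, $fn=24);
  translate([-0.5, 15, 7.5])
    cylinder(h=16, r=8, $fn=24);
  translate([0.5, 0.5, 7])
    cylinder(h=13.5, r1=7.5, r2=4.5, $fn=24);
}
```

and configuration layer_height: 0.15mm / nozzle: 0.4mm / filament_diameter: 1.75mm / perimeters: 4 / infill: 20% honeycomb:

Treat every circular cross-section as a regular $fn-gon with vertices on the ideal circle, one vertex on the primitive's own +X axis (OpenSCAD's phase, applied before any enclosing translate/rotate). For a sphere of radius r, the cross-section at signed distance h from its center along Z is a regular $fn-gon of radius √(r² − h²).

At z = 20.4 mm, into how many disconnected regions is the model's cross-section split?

At z = 20.4 mm: the sphere is absent (|z−center|=11.400 > r=9); the r=8 cylinder at (-0.5, 15) contributes a regular 24-gon of circumradius 8; the cone at (0.5, 0.5) contributes a regular 24-gon of circumradius 4.522 (interpolated between r1=7.5 and r2=4.5 at t=0.993); Merging all regions: the 2 present regions are separate (no shared area or edge), so areas and boundary lengths simply add and each stays a separate island — 2 connected regions. The result has 2 disconnected regions.

2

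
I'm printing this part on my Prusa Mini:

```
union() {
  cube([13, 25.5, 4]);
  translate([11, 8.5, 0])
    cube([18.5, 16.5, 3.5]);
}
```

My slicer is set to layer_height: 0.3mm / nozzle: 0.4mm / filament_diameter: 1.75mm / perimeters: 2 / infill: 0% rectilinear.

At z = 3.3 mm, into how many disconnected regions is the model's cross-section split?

1

At z = 3.3 mm: the 13×25.5 cube contributes its full rectangle; the cube at (11, 8.5) is present — its section is the full 18.5×16.5 rectangle; Merging all regions: the regions partially overlap (shared area 33.00 mm²), so overlapping operands fuse into one piece — 1 connected region. The result has 1 disconnected region.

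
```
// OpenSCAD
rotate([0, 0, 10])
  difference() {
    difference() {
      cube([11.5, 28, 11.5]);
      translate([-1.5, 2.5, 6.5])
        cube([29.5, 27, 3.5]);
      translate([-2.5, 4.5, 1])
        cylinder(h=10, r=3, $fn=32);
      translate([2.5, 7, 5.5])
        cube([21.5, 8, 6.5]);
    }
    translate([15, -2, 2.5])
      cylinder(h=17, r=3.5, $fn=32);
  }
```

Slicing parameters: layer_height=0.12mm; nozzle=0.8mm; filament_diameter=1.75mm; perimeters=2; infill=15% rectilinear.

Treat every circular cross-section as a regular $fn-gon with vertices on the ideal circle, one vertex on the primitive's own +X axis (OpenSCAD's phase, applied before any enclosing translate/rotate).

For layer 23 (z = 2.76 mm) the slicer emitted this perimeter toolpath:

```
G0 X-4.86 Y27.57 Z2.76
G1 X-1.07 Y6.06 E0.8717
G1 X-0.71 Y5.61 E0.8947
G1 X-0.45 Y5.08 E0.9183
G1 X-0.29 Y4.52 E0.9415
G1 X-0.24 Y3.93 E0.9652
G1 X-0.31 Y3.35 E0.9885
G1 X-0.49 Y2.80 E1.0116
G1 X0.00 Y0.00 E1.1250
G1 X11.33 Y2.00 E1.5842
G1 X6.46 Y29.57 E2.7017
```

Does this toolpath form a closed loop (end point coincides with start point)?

Start point (G0): (-4.86, 27.57). End point (last G1): the path does not return to the start — open.

no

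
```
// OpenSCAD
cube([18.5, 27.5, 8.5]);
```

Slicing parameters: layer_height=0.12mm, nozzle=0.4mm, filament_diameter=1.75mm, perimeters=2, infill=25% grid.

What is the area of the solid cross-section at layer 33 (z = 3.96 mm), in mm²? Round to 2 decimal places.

At z = 3.96 mm: the 18.5×27.5 cube contributes its full rectangle (area 508.75 mm²). Overall, the cross-section is a single solid region. Net area = 508.75 mm².

508.75 mm²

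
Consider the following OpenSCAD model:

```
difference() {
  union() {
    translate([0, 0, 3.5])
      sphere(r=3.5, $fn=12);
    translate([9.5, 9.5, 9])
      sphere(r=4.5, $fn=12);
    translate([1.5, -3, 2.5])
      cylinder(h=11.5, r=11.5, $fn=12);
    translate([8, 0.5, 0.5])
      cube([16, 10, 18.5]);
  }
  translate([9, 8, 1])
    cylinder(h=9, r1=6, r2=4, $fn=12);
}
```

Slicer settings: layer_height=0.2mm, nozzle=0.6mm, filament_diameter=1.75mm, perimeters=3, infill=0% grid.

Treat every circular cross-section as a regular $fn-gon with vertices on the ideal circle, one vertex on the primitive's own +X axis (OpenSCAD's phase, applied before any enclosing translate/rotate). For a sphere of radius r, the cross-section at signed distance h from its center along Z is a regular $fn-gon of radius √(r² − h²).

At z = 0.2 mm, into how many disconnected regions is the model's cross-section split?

1

At z = 0.2 mm: the r=3.5 sphere contributes a regular 12-gon of circumradius √(3.5²−3.3²) = 1.166; the sphere at (9.5, 9.5) does not reach this height (|z−center|=8.800 > r=4.5); the cylinder at (1.5, -3) is absent (z outside [2.5, 14]); the cube at (8, 0.5) is not intersected at this z (z outside [0.5, 19]); Combining (union): only the r=3.5 sphere is present, so the union is just that shape — 1 connected region; the cone at (9, 8) does not reach this height (z outside [1, 10]); After the difference (first − rest): none of the subtracted shapes is present at this height, so the result so far is unchanged — 1 connected region. The result has 1 disconnected region.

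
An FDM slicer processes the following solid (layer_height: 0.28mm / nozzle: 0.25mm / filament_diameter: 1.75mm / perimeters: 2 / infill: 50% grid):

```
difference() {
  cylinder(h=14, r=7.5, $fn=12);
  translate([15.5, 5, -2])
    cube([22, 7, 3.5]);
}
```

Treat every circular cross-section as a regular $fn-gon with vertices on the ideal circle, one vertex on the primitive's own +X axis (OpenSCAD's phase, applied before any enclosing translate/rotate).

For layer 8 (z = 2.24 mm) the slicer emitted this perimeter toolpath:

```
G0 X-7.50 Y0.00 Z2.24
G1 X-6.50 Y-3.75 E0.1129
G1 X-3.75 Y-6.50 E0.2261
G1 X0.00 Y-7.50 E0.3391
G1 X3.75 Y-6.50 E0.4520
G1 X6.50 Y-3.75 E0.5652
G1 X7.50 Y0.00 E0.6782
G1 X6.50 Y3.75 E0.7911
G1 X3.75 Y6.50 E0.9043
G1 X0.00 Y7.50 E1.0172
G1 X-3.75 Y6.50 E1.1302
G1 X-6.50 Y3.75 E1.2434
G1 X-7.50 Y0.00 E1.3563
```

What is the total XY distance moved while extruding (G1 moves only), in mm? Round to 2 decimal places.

46.60 mm

Sum the Euclidean lengths of each G1 segment: total = 46.60 mm.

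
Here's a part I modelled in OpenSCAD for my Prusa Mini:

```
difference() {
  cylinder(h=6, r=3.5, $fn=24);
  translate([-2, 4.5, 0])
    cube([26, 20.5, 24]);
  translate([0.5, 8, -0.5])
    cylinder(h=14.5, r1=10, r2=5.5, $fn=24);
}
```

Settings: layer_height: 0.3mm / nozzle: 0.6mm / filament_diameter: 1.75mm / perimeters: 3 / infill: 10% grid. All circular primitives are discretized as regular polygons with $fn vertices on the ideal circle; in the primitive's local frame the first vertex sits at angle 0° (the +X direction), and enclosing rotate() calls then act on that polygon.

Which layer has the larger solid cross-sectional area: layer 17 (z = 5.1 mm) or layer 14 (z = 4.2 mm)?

layer 17 (z = 5.1 mm)

Layer 17 (z = 5.1): the r=3.5 cylinder contributes a regular 24-gon of circumradius 3.5 (area = (24/2)·3.500²·sin(360°/24) = 38.05 mm²); the cube at (-2, 4.5) is present — its section is the full 26×20.5 rectangle (area 533.00 mm²); the cone at (0.5, 8) (r1=10→r2=5.5) has section circumradius 8.262 here — a regular 24-gon (area = (24/2)·8.262²·sin(360°/24) = 212.01 mm²); Taking the first minus the rest: starting from the r=3.5 cylinder (38.05 mm²), the 26×20.5 cube at (-2, 4.5) misses the remaining region (no effect); the cone at (0.5, 8) partially overlaps it — only the 18.67 mm² overlap (of its 212.01 mm²) is removed, clipping the outline — area = 19.38 mm². So its area = 19.38 mm². Layer 14 (z = 4.2): the cylinder: section is a regular 24-gon, circumradius r=3.5 (area = (24/2)·3.500²·sin(360°/24) = 38.05 mm²); the cube at (-2, 4.5) is present — its section is the full 26×20.5 rectangle (area 533.00 mm²); the cone at (0.5, 8) (r1=10→r2=5.5) has section circumradius 8.541 here — a regular 24-gon (area = (24/2)·8.541²·sin(360°/24) = 226.59 mm²); After the difference (first − rest): starting from the r=3.5 cylinder (38.05 mm²), the 26×20.5 cube at (-2, 4.5) misses the remaining region (no effect); the cone at (0.5, 8) partially overlaps it — only the 20.64 mm² overlap (of its 226.59 mm²) is removed, clipping the outline — area = 17.40 mm². So its area = 17.40 mm². Layer 17 is larger (19.38 vs 17.40 mm²).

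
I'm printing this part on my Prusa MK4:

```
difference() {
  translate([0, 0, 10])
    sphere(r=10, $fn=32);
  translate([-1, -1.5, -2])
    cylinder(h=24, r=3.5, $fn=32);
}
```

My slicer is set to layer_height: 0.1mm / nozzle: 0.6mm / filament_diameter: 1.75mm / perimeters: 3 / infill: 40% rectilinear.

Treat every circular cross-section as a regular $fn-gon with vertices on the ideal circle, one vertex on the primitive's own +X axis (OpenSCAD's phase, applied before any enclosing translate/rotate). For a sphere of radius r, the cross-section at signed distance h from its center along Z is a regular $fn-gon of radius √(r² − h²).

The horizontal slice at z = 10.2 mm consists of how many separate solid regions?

1

At z = 10.2 mm: the sphere: section is a regular 32-gon, circumradius = √(r²−h²) = √(10²−0.2²) = 9.998; the r=3.5 cylinder at (-1, -1.5) gives a regular 32-gon of circumradius 3.5 (constant along its height); Taking the first minus the rest: starting from the r=10 sphere, the r=3.5 cylinder at (-1, -1.5) lies wholly inside it (removes its full 38.24 mm² and its 21.96 mm outline becomes a hole wall) — 1 connected region with 1 hole. The result has 1 disconnected region.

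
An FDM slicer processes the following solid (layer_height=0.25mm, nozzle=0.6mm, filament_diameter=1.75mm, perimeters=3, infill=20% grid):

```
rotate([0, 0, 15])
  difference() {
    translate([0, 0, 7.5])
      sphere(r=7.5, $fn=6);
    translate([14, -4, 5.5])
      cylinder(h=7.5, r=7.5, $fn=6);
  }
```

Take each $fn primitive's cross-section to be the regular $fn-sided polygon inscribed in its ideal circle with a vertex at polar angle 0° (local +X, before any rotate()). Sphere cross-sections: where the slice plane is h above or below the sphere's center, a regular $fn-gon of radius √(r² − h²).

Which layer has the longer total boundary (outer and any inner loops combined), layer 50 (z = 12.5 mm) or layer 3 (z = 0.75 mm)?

layer 50 (z = 12.5 mm)

Layer 50 (z = 12.5): the sphere: section is a regular 6-gon, circumradius = √(r²−h²) = √(7.5²−5²) = 5.590 (perimeter = 2·6·5.590·sin(180°/6) = 33.54 mm); the r=7.5 cylinder at (14, -4) contributes a regular 6-gon of circumradius 7.5 (perimeter = 2·6·7.500·sin(180°/6) = 45.00 mm); Taking the first minus the rest: starting from the r=7.5 sphere, the r=7.5 cylinder at (14, -4) misses the remaining region (no effect) — boundary = 33.54 mm; (whole slice rotated 15° about Z — lengths, areas and connectivity unchanged). So its perimeter = 33.54 mm. Layer 3 (z = 0.75): the sphere: section is a regular 6-gon, circumradius = √(r²−h²) = √(7.5²−6.75²) = 3.269 (perimeter = 2·6·3.269·sin(180°/6) = 19.62 mm); the cylinder at (14, -4) is absent (z outside [5.5, 13]); Taking the first minus the rest: none of the subtracted shapes is present at this height, so the r=7.5 sphere is unchanged — boundary = 19.62 mm; (whole slice rotated 15° about Z — lengths, areas and connectivity unchanged). So its perimeter = 19.62 mm. Layer 50 is larger (33.54 vs 19.62 mm).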